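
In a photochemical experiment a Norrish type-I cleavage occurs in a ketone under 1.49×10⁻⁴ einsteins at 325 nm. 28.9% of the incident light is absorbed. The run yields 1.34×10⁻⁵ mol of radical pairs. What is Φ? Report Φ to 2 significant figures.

Φ = 0.31

Photons absorbed: 0.289 × 1.49×10⁻⁴ = 4.306×10⁻⁵ mol.
Φ = 1.34×10⁻⁵ mol / 4.306×10⁻⁵ mol photons = 0.31.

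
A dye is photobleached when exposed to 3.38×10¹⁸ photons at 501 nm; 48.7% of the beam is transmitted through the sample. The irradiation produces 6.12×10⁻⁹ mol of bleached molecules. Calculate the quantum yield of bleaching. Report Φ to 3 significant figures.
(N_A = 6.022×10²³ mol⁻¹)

Moles of photons: 3.38×10¹⁸ / 6.022×10²³ = 5.613×10⁻⁶ mol.
Fraction absorbed: 1 − 48.7/100 = 0.5130.
Photons absorbed: 0.5130 × 5.613×10⁻⁶ = 2.879×10⁻⁶ mol.
Φ = 6.12×10⁻⁹ mol / 2.879×10⁻⁶ mol photons = 0.00213.

Φ = 0.00213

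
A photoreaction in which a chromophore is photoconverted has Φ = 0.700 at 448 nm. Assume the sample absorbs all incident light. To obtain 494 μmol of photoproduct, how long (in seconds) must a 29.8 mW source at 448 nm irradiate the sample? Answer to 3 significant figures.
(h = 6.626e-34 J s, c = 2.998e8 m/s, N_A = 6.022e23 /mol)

Product: 494 μmol = 4.94e-4 mol.
Photons that must be absorbed: 4.94e-4 / 0.700 = 7.057e-4 mol.
Photon energy: hc/λ = 4.434e-19 J; per mole, 2.670e5 J mol⁻¹.
Energy required: 7.057e-4 × 2.670e5 = 188.4 J.
Time: 188.4 J / 0.0298 W = 6320 s.

t ≈ 6320 s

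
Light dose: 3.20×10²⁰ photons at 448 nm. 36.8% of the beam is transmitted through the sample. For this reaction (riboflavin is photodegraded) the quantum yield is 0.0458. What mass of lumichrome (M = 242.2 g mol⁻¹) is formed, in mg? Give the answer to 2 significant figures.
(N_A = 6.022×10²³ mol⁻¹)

3.7 mg

Moles of photons: 3.20×10²⁰ / 6.022×10²³ = 5.314×10⁻⁴ mol.
Fraction absorbed: 1 − 36.8/100 = 0.6320.
Photons absorbed: 0.6320 × 5.314×10⁻⁴ = 3.358×10⁻⁴ mol.
Product: Φ × n_abs = 0.0458 × 3.358×10⁻⁴ = 1.538×10⁻⁵ mol.
Mass: 1.538×10⁻⁵ × 242.2 = 0.003725 g = 3.7 mg.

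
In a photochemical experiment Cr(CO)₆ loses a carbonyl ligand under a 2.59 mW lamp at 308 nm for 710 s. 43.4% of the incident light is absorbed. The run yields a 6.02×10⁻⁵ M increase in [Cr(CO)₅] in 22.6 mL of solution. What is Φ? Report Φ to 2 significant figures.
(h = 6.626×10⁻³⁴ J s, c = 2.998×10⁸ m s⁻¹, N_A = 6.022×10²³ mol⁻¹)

Φ = 0.66

Product: (6.02×10⁻⁵ M)(0.0226 L) = 1.361×10⁻⁶ mol.
Photon energy at 308 nm: hc/λ = (6.626×10⁻³⁴)(2.998×10⁸)/(308×10⁻⁹) = 6.450×10⁻¹⁹ J.
Energy delivered: (2.59 mW)(710 s) = 1.839 J.
Photons incident: 1.839 / 6.450×10⁻¹⁹ = 2.851×10¹⁸, i.e. 2.851×10¹⁸/6.022×10²³ = 4.734×10⁻⁶ mol.
Photons absorbed: 0.434 × 4.734×10⁻⁶ = 2.055×10⁻⁶ mol.
Φ = 1.361×10⁻⁶ mol / 2.055×10⁻⁶ mol photons = 0.66.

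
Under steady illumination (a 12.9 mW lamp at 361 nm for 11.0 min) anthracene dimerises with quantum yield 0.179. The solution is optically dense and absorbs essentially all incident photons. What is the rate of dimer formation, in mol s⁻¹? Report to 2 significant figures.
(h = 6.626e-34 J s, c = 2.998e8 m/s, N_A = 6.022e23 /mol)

Photon energy at 361 nm: hc/λ = (6.626e-34)(2.998e8)/(361e-9) = 5.503e-19 J.
Energy delivered: (12.9 mW)(660 s) = 8.514 J.
Photons incident: 8.514 / 5.503e-19 = 1.547e19, i.e. 1.547e19/6.022e23 = 2.569e-5 mol.
Product formed: 0.179 × 2.569e-5 = 4.599e-6 mol.
Rate: 4.599e-6 / 660 s = 7.0e-9 mol s⁻¹.

7.0e-9 mol s⁻¹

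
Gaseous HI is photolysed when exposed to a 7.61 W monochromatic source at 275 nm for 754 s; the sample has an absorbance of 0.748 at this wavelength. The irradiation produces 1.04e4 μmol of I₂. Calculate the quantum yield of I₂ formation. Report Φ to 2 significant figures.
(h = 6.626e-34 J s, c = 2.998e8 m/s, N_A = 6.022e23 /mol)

Product: 1.04e4 μmol = 0.0104 mol.
Photon energy at 275 nm: hc/λ = (6.626e-34)(2.998e8)/(275e-9) = 7.224e-19 J.
Energy delivered: (7.61 W)(754 s) = 5738 J.
Photons incident: 5738 / 7.224e-19 = 7.943e21, i.e. 7.943e21/6.022e23 = 0.01319 mol.
Fraction absorbed: 1 − 10^(−0.748) = 0.8214.
Photons absorbed: 0.8214 × 0.01319 = 0.01083 mol.
Φ = 0.0104 mol / 0.01083 mol photons = 0.96.

Φ = 0.96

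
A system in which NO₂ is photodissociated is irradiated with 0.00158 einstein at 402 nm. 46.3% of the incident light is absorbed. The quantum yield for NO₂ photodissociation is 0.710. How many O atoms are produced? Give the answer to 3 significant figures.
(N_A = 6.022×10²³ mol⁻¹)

Photons absorbed: 0.463 × 0.00158 = 7.315×10⁻⁴ mol.
Product: Φ × n_abs = 0.710 × 7.315×10⁻⁴ = 5.194×10⁻⁴ mol.
As a count: 5.194×10⁻⁴ × 6.022×10²³ = 3.13×10²⁰.

3.13×10²⁰ atoms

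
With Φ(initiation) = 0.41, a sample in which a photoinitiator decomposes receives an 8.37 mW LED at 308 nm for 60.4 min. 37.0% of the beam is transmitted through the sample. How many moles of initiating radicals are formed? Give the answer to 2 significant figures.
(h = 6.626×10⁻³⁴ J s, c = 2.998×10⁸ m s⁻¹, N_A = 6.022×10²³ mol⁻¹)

2.0×10⁻⁵ mol

Photon energy at 308 nm: hc/λ = (6.626×10⁻³⁴)(2.998×10⁸)/(308×10⁻⁹) = 6.450×10⁻¹⁹ J.
Energy delivered: (8.37 mW)(3624 s) = 30.33 J.
Photons incident: 30.33 / 6.450×10⁻¹⁹ = 4.702×10¹⁹, i.e. 4.702×10¹⁹/6.022×10²³ = 7.808×10⁻⁵ mol.
Fraction absorbed: 1 − 37.0/100 = 0.6300.
Photons absorbed: 0.6300 × 7.808×10⁻⁵ = 4.919×10⁻⁵ mol.
Product: Φ × n_abs = 0.41 × 4.919×10⁻⁵ = 2.017×10⁻⁵ mol.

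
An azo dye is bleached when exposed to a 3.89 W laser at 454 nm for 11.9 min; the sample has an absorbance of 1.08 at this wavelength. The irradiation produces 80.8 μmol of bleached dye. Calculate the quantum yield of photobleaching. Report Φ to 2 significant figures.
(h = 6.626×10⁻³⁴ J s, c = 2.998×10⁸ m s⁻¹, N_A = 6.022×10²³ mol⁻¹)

Product: 80.8 μmol = 8.08×10⁻⁵ mol.
Photon energy at 454 nm: hc/λ = (6.626×10⁻³⁴)(2.998×10⁸)/(454×10⁻⁹) = 4.375×10⁻¹⁹ J.
Energy delivered: (3.89 W)(714 s) = 2777 J.
Photons incident: 2777 / 4.375×10⁻¹⁹ = 6.347×10²¹, i.e. 6.347×10²¹/6.022×10²³ = 0.01054 mol.
Fraction absorbed: 1 − 10^(−1.08) = 0.9168.
Photons absorbed: 0.9168 × 0.01054 = 0.009663 mol.
Φ = 8.08×10⁻⁵ mol / 0.009663 mol photons = 0.0084.

Φ = 0.0084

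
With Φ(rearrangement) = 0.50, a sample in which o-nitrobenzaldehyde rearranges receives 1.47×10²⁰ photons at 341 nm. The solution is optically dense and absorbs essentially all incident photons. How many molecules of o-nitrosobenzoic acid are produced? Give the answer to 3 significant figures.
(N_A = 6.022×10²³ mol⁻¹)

Moles of photons: 1.47×10²⁰ / 6.022×10²³ = 2.441×10⁻⁴ mol.
Product: Φ × n_abs = 0.50 × 2.441×10⁻⁴ = 1.221×10⁻⁴ mol.
As a count: 1.221×10⁻⁴ × 6.022×10²³ = 7.35×10¹⁹.

7.35×10¹⁹ molecules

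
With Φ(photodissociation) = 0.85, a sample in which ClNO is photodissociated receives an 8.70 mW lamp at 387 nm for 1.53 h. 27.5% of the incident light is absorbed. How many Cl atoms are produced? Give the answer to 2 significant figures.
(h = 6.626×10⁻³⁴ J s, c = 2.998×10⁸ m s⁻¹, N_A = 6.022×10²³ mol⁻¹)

Photon energy at 387 nm: hc/λ = (6.626×10⁻³⁴)(2.998×10⁸)/(387×10⁻⁹) = 5.133×10⁻¹⁹ J.
Energy delivered: (8.70 mW)(5508 s) = 47.92 J.
Photons incident: 47.92 / 5.133×10⁻¹⁹ = 9.336×10¹⁹, i.e. 9.336×10¹⁹/6.022×10²³ = 1.550×10⁻⁴ mol.
Photons absorbed: 0.275 × 1.550×10⁻⁴ = 4.263×10⁻⁵ mol.
Product: Φ × n_abs = 0.85 × 4.263×10⁻⁵ = 3.624×10⁻⁵ mol.
As a count: 3.624×10⁻⁵ × 6.022×10²³ = 2.2×10¹⁹.

2.2×10¹⁹ atoms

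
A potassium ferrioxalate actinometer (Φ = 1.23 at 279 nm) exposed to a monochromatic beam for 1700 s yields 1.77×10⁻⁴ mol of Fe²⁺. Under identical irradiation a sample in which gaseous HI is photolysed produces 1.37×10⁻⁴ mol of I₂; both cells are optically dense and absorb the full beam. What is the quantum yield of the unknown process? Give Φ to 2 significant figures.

Photons absorbed by the actinometer: 1.77×10⁻⁴ / 1.23 = 1.439×10⁻⁴ mol.
Φ(unknown) = 1.37×10⁻⁴ / 1.439×10⁻⁴ = 0.95.

Φ = 0.95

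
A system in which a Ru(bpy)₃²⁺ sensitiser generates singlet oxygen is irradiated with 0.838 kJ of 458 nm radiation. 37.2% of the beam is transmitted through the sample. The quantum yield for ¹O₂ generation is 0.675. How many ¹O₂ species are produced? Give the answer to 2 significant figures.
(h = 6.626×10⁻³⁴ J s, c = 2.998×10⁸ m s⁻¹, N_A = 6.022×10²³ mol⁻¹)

Photon energy at 458 nm: hc/λ = (6.626×10⁻³⁴)(2.998×10⁸)/(458×10⁻⁹) = 4.337×10⁻¹⁹ J.
Incident energy: 0.838 kJ = 838 J.
Photons incident: 838 / 4.337×10⁻¹⁹ = 1.932×10²¹, i.e. 1.932×10²¹/6.022×10²³ = 0.003208 mol.
Fraction absorbed: 1 − 37.2/100 = 0.6280.
Photons absorbed: 0.6280 × 0.003208 = 0.002015 mol.
Product: Φ × n_abs = 0.675 × 0.002015 = 0.001360 mol.
As a count: 0.001360 × 6.022×10²³ = 8.2×10²⁰.

8.2×10²⁰ species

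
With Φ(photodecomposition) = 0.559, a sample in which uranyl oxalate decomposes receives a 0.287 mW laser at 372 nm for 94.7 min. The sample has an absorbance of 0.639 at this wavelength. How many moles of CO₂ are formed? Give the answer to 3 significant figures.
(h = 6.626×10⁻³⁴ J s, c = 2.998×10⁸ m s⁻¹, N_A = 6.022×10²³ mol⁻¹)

Photon energy at 372 nm: hc/λ = (6.626×10⁻³⁴)(2.998×10⁸)/(372×10⁻⁹) = 5.340×10⁻¹⁹ J.
Energy delivered: (0.287 mW)(5682 s) = 1.631 J.
Photons incident: 1.631 / 5.340×10⁻¹⁹ = 3.054×10¹⁸, i.e. 3.054×10¹⁸/6.022×10²³ = 5.071×10⁻⁶ mol.
Fraction absorbed: 1 − 10^(−0.639) = 0.7704.
Photons absorbed: 0.7704 × 5.071×10⁻⁶ = 3.907×10⁻⁶ mol.
Product: Φ × n_abs = 0.559 × 3.907×10⁻⁶ = 2.184×10⁻⁶ mol.

2.18×10⁻⁶ mol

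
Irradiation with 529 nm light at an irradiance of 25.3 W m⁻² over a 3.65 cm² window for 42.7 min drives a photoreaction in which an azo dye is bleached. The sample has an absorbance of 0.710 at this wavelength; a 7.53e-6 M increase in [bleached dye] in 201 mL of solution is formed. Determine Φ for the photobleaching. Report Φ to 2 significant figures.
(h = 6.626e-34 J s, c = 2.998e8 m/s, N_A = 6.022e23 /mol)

Φ = 0.018

Product: (7.53e-6 M)(0.201 L) = 1.514e-6 mol.
Photon energy at 529 nm: hc/λ = (6.626e-34)(2.998e8)/(529e-9) = 3.755e-19 J.
Energy delivered: (25.3 W m⁻²)(3.65e-4 m²)(2562 s) = 23.66 J.
Photons incident: 23.66 / 3.755e-19 = 6.301e19, i.e. 6.301e19/6.022e23 = 1.046e-4 mol.
Fraction absorbed: 1 − 10^(−0.710) = 0.8050.
Photons absorbed: 0.8050 × 1.046e-4 = 8.420e-5 mol.
Φ = 1.514e-6 mol / 8.420e-5 mol photons = 0.018.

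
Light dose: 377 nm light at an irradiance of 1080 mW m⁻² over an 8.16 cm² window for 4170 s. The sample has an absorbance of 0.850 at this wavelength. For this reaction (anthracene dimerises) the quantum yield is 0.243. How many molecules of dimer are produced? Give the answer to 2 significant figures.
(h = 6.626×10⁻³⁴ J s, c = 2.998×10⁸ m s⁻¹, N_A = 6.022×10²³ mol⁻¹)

Photon energy at 377 nm: hc/λ = (6.626×10⁻³⁴)(2.998×10⁸)/(377×10⁻⁹) = 5.269×10⁻¹⁹ J.
Energy delivered: (1080 mW m⁻²)(8.16×10⁻⁴ m²)(4170 s) = 3.675 J.
Photons incident: 3.675 / 5.269×10⁻¹⁹ = 6.975×10¹⁸, i.e. 6.975×10¹⁸/6.022×10²³ = 1.158×10⁻⁵ mol.
Fraction absorbed: 1 − 10^(−0.850) = 0.8587.
Photons absorbed: 0.8587 × 1.158×10⁻⁵ = 9.944×10⁻⁶ mol.
Product: Φ × n_abs = 0.243 × 9.944×10⁻⁶ = 2.416×10⁻⁶ mol.
As a count: 2.416×10⁻⁶ × 6.022×10²³ = 1.5×10¹⁸.

1.5×10¹⁸ molecules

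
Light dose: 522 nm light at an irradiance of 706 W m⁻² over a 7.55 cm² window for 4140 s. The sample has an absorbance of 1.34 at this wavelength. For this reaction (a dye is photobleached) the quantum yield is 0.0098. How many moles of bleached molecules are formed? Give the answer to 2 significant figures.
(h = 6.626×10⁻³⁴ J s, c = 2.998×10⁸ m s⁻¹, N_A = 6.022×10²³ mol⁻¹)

Photon energy at 522 nm: hc/λ = (6.626×10⁻³⁴)(2.998×10⁸)/(522×10⁻⁹) = 3.806×10⁻¹⁹ J.
Energy delivered: (706 W m⁻²)(7.55×10⁻⁴ m²)(4140 s) = 2207 J.
Photons incident: 2207 / 3.806×10⁻¹⁹ = 5.799×10²¹, i.e. 5.799×10²¹/6.022×10²³ = 0.009630 mol.
Fraction absorbed: 1 − 10^(−1.34) = 0.9543.
Photons absorbed: 0.9543 × 0.009630 = 0.009190 mol.
Product: Φ × n_abs = 0.0098 × 0.009190 = 9.006×10⁻⁵ mol.

9.0×10⁻⁵ mol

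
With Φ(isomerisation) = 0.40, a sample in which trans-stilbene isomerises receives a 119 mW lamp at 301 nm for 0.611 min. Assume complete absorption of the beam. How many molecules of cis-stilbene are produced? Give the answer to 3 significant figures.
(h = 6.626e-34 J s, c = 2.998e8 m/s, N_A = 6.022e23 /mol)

2.64e18 molecules

Photon energy at 301 nm: hc/λ = (6.626e-34)(2.998e8)/(301e-9) = 6.600e-19 J.
Energy delivered: (119 mW)(36.66 s) = 4.363 J.
Photons incident: 4.363 / 6.600e-19 = 6.611e18, i.e. 6.611e18/6.022e23 = 1.098e-5 mol.
Product: Φ × n_abs = 0.40 × 1.098e-5 = 4.392e-6 mol.
As a count: 4.392e-6 × 6.022e23 = 2.64e18.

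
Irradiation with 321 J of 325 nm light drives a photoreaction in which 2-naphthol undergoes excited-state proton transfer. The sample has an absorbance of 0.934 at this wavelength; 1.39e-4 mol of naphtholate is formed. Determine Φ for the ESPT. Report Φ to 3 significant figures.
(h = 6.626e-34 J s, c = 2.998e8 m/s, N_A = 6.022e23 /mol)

Photon energy at 325 nm: hc/λ = (6.626e-34)(2.998e8)/(325e-9) = 6.112e-19 J.
Photons incident: 321 / 6.112e-19 = 5.252e20, i.e. 5.252e20/6.022e23 = 8.721e-4 mol.
Fraction absorbed: 1 − 10^(−0.934) = 0.8836.
Photons absorbed: 0.8836 × 8.721e-4 = 7.706e-4 mol.
Φ = 1.39e-4 mol / 7.706e-4 mol photons = 0.180.

Φ = 0.180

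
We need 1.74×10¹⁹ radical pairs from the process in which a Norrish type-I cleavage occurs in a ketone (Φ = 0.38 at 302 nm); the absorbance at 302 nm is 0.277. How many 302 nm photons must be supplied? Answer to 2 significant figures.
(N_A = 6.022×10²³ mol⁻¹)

Product: 1.74×10¹⁹ / 6.022×10²³ = 2.889×10⁻⁵ mol.
Photons that must be absorbed: 2.889×10⁻⁵ / 0.38 = 7.603×10⁻⁵ mol.
Fraction absorbed: 1 − 10^(−0.277) = 0.4716.
Incident photons needed: 7.603×10⁻⁵ / 0.4716 = 1.612×10⁻⁴ mol.
Photon count: 1.612×10⁻⁴ × 6.022×10²³ = 9.7×10¹⁹.

9.7×10¹⁹ photons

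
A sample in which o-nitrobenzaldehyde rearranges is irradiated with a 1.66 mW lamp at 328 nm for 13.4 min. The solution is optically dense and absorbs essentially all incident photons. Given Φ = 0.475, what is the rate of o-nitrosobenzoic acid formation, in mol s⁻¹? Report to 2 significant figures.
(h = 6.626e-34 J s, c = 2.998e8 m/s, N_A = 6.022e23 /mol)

Photon energy at 328 nm: hc/λ = (6.626e-34)(2.998e8)/(328e-9) = 6.056e-19 J.
Energy delivered: (1.66 mW)(804 s) = 1.335 J.
Photons incident: 1.335 / 6.056e-19 = 2.204e18, i.e. 2.204e18/6.022e23 = 3.660e-6 mol.
Product formed: 0.475 × 3.660e-6 = 1.739e-6 mol.
Rate: 1.739e-6 / 804 s = 2.2e-9 mol s⁻¹.

2.2e-9 mol s⁻¹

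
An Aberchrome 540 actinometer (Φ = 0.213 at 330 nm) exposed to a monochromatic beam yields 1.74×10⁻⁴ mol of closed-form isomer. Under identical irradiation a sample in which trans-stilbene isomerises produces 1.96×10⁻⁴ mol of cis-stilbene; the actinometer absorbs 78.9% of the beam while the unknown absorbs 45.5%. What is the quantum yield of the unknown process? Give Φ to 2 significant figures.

Photons absorbed by the actinometer: 1.74×10⁻⁴ / 0.213 = 8.169×10⁻⁴ mol.
Incident flux: 8.169×10⁻⁴ / 0.789 = 0.001035 einstein.
Absorbed by unknown: 0.455 × 0.001035 = 4.709×10⁻⁴ mol.
Φ(unknown) = 1.96×10⁻⁴ / 4.709×10⁻⁴ = 0.42.

Φ = 0.42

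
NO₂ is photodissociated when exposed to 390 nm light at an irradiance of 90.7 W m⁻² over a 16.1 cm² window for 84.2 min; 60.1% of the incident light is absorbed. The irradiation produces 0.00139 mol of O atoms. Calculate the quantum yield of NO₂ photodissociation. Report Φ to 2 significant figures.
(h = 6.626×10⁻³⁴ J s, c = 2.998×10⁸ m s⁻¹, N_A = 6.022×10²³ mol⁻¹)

Photon energy at 390 nm: hc/λ = (6.626×10⁻³⁴)(2.998×10⁸)/(390×10⁻⁹) = 5.094×10⁻¹⁹ J.
Energy delivered: (90.7 W m⁻²)(16.1×10⁻⁴ m²)(5052 s) = 737.7 J.
Photons incident: 737.7 / 5.094×10⁻¹⁹ = 1.448×10²¹, i.e. 1.448×10²¹/6.022×10²³ = 0.002405 mol.
Photons absorbed: 0.601 × 0.002405 = 0.001445 mol.
Φ = 0.00139 mol / 0.001445 mol photons = 0.96.

Φ = 0.96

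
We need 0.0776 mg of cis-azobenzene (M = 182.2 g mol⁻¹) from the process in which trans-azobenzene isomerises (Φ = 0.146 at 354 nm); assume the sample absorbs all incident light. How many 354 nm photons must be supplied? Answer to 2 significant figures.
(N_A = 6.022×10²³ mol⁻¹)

1.8×10¹⁸ photons

Product: 0.0776 mg / 182.2 g mol⁻¹ = 4.259×10⁻⁷ mol.
Photons that must be absorbed: 4.259×10⁻⁷ / 0.146 = 2.917×10⁻⁶ mol.
Photon count: 2.917×10⁻⁶ × 6.022×10²³ = 1.8×10¹⁸.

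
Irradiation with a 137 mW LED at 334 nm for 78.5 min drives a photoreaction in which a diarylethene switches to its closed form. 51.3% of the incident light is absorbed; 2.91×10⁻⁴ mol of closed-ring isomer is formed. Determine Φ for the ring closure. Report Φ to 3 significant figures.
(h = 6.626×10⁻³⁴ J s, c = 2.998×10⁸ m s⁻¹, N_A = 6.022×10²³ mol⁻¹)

Φ = 0.315

Photon energy at 334 nm: hc/λ = (6.626×10⁻³⁴)(2.998×10⁸)/(334×10⁻⁹) = 5.948×10⁻¹⁹ J.
Energy delivered: (137 mW)(4710 s) = 645.3 J.
Photons incident: 645.3 / 5.948×10⁻¹⁹ = 1.085×10²¹, i.e. 1.085×10²¹/6.022×10²³ = 0.001802 mol.
Photons absorbed: 0.513 × 0.001802 = 9.244×10⁻⁴ mol.
Φ = 2.91×10⁻⁴ mol / 9.244×10⁻⁴ mol photons = 0.315.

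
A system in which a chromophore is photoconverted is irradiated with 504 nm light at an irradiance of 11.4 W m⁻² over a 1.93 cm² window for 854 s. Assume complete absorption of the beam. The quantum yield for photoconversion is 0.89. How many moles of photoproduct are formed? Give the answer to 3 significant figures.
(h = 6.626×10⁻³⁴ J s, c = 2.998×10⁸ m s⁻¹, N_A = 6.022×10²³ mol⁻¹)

7.05×10⁻⁶ mol

Photon energy at 504 nm: hc/λ = (6.626×10⁻³⁴)(2.998×10⁸)/(504×10⁻⁹) = 3.941×10⁻¹⁹ J.
Energy delivered: (11.4 W m⁻²)(1.93×10⁻⁴ m²)(854 s) = 1.879 J.
Photons incident: 1.879 / 3.941×10⁻¹⁹ = 4.768×10¹⁸, i.e. 4.768×10¹⁸/6.022×10²³ = 7.918×10⁻⁶ mol.
Product: Φ × n_abs = 0.89 × 7.918×10⁻⁶ = 7.047×10⁻⁶ mol.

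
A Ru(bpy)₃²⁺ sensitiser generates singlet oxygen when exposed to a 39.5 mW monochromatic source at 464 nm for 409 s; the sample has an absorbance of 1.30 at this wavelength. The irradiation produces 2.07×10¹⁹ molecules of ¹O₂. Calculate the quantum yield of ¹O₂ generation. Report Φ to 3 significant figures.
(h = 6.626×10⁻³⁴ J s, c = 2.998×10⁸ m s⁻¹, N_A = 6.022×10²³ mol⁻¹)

Product: 2.07×10¹⁹ / 6.022×10²³ = 3.437×10⁻⁵ mol.
Photon energy at 464 nm: hc/λ = (6.626×10⁻³⁴)(2.998×10⁸)/(464×10⁻⁹) = 4.281×10⁻¹⁹ J.
Energy delivered: (39.5 mW)(409 s) = 16.16 J.
Photons incident: 16.16 / 4.281×10⁻¹⁹ = 3.775×10¹⁹, i.e. 3.775×10¹⁹/6.022×10²³ = 6.269×10⁻⁵ mol.
Fraction absorbed: 1 − 10^(−1.30) = 0.9499.
Photons absorbed: 0.9499 × 6.269×10⁻⁵ = 5.955×10⁻⁵ mol.
Φ = 3.437×10⁻⁵ mol / 5.955×10⁻⁵ mol photons = 0.577.

Φ = 0.577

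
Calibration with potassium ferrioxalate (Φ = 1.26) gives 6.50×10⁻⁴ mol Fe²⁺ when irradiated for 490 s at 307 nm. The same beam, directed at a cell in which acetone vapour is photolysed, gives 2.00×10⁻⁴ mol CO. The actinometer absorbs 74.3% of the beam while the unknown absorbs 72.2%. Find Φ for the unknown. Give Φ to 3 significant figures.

Φ = 0.399

Photons absorbed by the actinometer: 6.50×10⁻⁴ / 1.26 = 5.159×10⁻⁴ mol.
Incident flux: 5.159×10⁻⁴ / 0.743 = 6.943×10⁻⁴ einstein.
Absorbed by unknown: 0.722 × 6.943×10⁻⁴ = 5.013×10⁻⁴ mol.
Φ(unknown) = 2.00×10⁻⁴ / 5.013×10⁻⁴ = 0.399.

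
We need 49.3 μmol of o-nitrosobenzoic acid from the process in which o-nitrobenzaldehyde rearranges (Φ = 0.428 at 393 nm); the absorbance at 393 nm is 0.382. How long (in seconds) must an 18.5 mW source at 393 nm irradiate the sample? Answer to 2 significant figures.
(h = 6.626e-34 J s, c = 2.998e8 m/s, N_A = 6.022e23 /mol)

t ≈ 3200 s

Product: 49.3 μmol = 4.93e-5 mol.
Photons that must be absorbed: 4.93e-5 / 0.428 = 1.152e-4 mol.
Fraction absorbed: 1 − 10^(−0.382) = 0.5850.
Incident photons needed: 1.152e-4 / 0.5850 = 1.969e-4 mol.
Photon energy: hc/λ = 5.055e-19 J; per mole, 3.044e5 J mol⁻¹.
Energy required: 1.969e-4 × 3.044e5 = 59.94 J.
Time: 59.94 J / 0.0185 W = 3200 s.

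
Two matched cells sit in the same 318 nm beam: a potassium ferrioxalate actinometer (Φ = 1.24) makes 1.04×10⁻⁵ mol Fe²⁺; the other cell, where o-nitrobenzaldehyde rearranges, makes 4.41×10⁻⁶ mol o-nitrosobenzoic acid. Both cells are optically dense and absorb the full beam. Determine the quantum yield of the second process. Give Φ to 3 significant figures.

Φ = 0.526

Photons absorbed by the actinometer: 1.04×10⁻⁵ / 1.24 = 8.387×10⁻⁶ mol.
Φ(unknown) = 4.41×10⁻⁶ / 8.387×10⁻⁶ = 0.526.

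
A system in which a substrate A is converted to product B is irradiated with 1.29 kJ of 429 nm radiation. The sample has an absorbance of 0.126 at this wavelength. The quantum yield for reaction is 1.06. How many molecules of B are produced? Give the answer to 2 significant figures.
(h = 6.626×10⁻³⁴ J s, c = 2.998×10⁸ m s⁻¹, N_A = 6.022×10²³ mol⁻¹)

Photon energy at 429 nm: hc/λ = (6.626×10⁻³⁴)(2.998×10⁸)/(429×10⁻⁹) = 4.630×10⁻¹⁹ J.
Incident energy: 1.29 kJ = 1290 J.
Photons incident: 1290 / 4.630×10⁻¹⁹ = 2.786×10²¹, i.e. 2.786×10²¹/6.022×10²³ = 0.004626 mol.
Fraction absorbed: 1 − 10^(−0.126) = 0.2518.
Photons absorbed: 0.2518 × 0.004626 = 0.001165 mol.
Product: Φ × n_abs = 1.06 × 0.001165 = 0.001235 mol.
As a count: 0.001235 × 6.022×10²³ = 7.4×10²⁰.

7.4×10²⁰ molecules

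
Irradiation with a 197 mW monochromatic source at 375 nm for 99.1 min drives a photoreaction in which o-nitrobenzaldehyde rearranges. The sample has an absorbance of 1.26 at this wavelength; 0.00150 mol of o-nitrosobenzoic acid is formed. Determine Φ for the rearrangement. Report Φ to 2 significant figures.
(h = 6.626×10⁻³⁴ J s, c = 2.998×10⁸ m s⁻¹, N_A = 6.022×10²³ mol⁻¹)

Photon energy at 375 nm: hc/λ = (6.626×10⁻³⁴)(2.998×10⁸)/(375×10⁻⁹) = 5.297×10⁻¹⁹ J.
Energy delivered: (197 mW)(5946 s) = 1171 J.
Photons incident: 1171 / 5.297×10⁻¹⁹ = 2.211×10²¹, i.e. 2.211×10²¹/6.022×10²³ = 0.003672 mol.
Fraction absorbed: 1 − 10^(−1.26) = 0.9450.
Photons absorbed: 0.9450 × 0.003672 = 0.003470 mol.
Φ = 0.00150 mol / 0.003470 mol photons = 0.43.

Φ = 0.43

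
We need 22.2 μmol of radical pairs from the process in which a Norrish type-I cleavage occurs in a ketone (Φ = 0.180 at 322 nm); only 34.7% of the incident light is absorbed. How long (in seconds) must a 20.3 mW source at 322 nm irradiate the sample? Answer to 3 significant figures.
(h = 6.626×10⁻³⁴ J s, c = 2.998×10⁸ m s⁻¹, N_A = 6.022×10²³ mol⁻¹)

t ≈ 6500 s

Product: 22.2 μmol = 2.22×10⁻⁵ mol.
Photons that must be absorbed: 2.22×10⁻⁵ / 0.180 = 1.233×10⁻⁴ mol.
Incident photons needed: 1.233×10⁻⁴ / 0.347 = 3.553×10⁻⁴ mol.
Photon energy: hc/λ = 6.169×10⁻¹⁹ J; per mole, 3.715×10⁵ J mol⁻¹.
Energy required: 3.553×10⁻⁴ × 3.715×10⁵ = 132.0 J.
Time: 132.0 J / 0.0203 W = 6500 s.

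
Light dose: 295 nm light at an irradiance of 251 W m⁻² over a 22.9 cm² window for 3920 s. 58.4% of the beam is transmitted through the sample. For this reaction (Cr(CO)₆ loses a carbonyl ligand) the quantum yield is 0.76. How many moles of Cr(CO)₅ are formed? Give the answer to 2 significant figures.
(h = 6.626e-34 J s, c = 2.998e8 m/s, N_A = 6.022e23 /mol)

Photon energy at 295 nm: hc/λ = (6.626e-34)(2.998e8)/(295e-9) = 6.734e-19 J.
Energy delivered: (251 W m⁻²)(22.9e-4 m²)(3920 s) = 2253 J.
Photons incident: 2253 / 6.734e-19 = 3.346e21, i.e. 3.346e21/6.022e23 = 0.005556 mol.
Fraction absorbed: 1 − 58.4/100 = 0.4160.
Photons absorbed: 0.4160 × 0.005556 = 0.002311 mol.
Product: Φ × n_abs = 0.76 × 0.002311 = 0.001756 mol.

0.0018 mol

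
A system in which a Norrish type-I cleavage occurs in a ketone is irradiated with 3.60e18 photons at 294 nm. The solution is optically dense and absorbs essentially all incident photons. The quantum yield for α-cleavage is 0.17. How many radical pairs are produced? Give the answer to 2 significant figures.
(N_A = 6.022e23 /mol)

6.1e17 radical pairs

Moles of photons: 3.60e18 / 6.022e23 = 5.978e-6 mol.
Product: Φ × n_abs = 0.17 × 5.978e-6 = 1.016e-6 mol.
As a count: 1.016e-6 × 6.022e23 = 6.1e17.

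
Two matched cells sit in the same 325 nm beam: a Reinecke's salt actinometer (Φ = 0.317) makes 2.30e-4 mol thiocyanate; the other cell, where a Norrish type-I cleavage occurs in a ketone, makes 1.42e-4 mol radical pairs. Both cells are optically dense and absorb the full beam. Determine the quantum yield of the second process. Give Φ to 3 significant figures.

Φ = 0.196

Photons absorbed by the actinometer: 2.30e-4 / 0.317 = 7.256e-4 mol.
Φ(unknown) = 1.42e-4 / 7.256e-4 = 0.196.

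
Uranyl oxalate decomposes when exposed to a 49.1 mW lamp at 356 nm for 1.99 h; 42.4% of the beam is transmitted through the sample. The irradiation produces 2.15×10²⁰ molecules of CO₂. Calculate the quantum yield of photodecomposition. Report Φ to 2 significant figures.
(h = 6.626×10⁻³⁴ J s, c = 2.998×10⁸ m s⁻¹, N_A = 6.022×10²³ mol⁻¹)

Φ = 0.59

Product: 2.15×10²⁰ / 6.022×10²³ = 3.570×10⁻⁴ mol.
Photon energy at 356 nm: hc/λ = (6.626×10⁻³⁴)(2.998×10⁸)/(356×10⁻⁹) = 5.580×10⁻¹⁹ J.
Energy delivered: (49.1 mW)(7164 s) = 351.8 J.
Photons incident: 351.8 / 5.580×10⁻¹⁹ = 6.305×10²⁰, i.e. 6.305×10²⁰/6.022×10²³ = 0.001047 mol.
Fraction absorbed: 1 − 42.4/100 = 0.5760.
Photons absorbed: 0.5760 × 0.001047 = 6.031×10⁻⁴ mol.
Φ = 3.570×10⁻⁴ mol / 6.031×10⁻⁴ mol photons = 0.59.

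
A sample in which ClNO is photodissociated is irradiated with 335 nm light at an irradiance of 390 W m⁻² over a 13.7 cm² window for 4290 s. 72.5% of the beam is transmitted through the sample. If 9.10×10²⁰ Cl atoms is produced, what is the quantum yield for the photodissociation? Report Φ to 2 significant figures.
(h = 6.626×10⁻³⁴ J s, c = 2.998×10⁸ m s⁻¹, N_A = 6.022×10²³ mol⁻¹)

Φ = 0.86

Product: 9.10×10²⁰ / 6.022×10²³ = 0.001511 mol.
Photon energy at 335 nm: hc/λ = (6.626×10⁻³⁴)(2.998×10⁸)/(335×10⁻⁹) = 5.930×10⁻¹⁹ J.
Energy delivered: (390 W m⁻²)(13.7×10⁻⁴ m²)(4290 s) = 2292 J.
Photons incident: 2292 / 5.930×10⁻¹⁹ = 3.865×10²¹, i.e. 3.865×10²¹/6.022×10²³ = 0.006418 mol.
Fraction absorbed: 1 − 72.5/100 = 0.2750.
Photons absorbed: 0.2750 × 0.006418 = 0.001765 mol.
Φ = 0.001511 mol / 0.001765 mol photons = 0.86.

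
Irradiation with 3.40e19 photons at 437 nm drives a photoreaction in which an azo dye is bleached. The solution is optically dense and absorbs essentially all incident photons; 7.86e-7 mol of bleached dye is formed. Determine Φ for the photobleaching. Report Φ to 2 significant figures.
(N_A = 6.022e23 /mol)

Φ = 0.014

Moles of photons: 3.40e19 / 6.022e23 = 5.646e-5 mol.
Φ = 7.86e-7 mol / 5.646e-5 mol photons = 0.014.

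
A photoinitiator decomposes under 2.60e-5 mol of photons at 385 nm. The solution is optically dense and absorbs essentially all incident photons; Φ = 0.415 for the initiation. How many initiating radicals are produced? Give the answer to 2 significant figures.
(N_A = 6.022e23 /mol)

Product: Φ × n_abs = 0.415 × 2.60e-5 = 1.079e-5 mol.
As a count: 1.079e-5 × 6.022e23 = 6.5e18.

6.5e18 initiating radicals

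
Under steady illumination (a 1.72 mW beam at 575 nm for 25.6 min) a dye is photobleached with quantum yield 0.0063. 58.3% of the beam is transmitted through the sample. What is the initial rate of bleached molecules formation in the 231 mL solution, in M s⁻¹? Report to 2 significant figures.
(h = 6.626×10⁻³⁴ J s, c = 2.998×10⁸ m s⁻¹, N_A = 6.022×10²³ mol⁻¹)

Photon energy at 575 nm: hc/λ = (6.626×10⁻³⁴)(2.998×10⁸)/(575×10⁻⁹) = 3.455×10⁻¹⁹ J.
Energy delivered: (1.72 mW)(1536 s) = 2.642 J.
Photons incident: 2.642 / 3.455×10⁻¹⁹ = 7.647×10¹⁸, i.e. 7.647×10¹⁸/6.022×10²³ = 1.270×10⁻⁵ mol.
Fraction absorbed: 1 − 58.3/100 = 0.4170.
Photons absorbed: 0.4170 × 1.270×10⁻⁵ = 5.296×10⁻⁶ mol.
Product formed: 0.0063 × 5.296×10⁻⁶ = 3.336×10⁻⁸ mol.
Rate: 3.336×10⁻⁸ mol / (1536 s × 0.231 L) = 9.4×10⁻¹¹ M s⁻¹.

9.4×10⁻¹¹ M s⁻¹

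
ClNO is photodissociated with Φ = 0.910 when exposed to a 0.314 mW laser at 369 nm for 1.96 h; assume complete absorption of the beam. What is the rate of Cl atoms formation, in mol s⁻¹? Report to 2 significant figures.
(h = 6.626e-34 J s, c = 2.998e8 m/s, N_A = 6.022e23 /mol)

Photon energy at 369 nm: hc/λ = (6.626e-34)(2.998e8)/(369e-9) = 5.383e-19 J.
Energy delivered: (0.314 mW)(7056 s) = 2.216 J.
Photons incident: 2.216 / 5.383e-19 = 4.117e18, i.e. 4.117e18/6.022e23 = 6.837e-6 mol.
Product formed: 0.910 × 6.837e-6 = 6.222e-6 mol.
Rate: 6.222e-6 / 7056 s = 8.8e-10 mol s⁻¹.

8.8e-10 mol s⁻¹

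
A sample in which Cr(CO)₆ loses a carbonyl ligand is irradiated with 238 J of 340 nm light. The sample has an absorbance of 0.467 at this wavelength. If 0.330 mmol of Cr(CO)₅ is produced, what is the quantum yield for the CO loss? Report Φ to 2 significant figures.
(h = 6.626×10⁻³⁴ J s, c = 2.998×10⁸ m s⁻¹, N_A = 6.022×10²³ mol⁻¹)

Φ = 0.74

Product: 0.330 mmol = 3.30×10⁻⁴ mol.
Photon energy at 340 nm: hc/λ = (6.626×10⁻³⁴)(2.998×10⁸)/(340×10⁻⁹) = 5.843×10⁻¹⁹ J.
Photons incident: 238 / 5.843×10⁻¹⁹ = 4.073×10²⁰, i.e. 4.073×10²⁰/6.022×10²³ = 6.764×10⁻⁴ mol.
Fraction absorbed: 1 − 10^(−0.467) = 0.6588.
Photons absorbed: 0.6588 × 6.764×10⁻⁴ = 4.456×10⁻⁴ mol.
Φ = 3.30×10⁻⁴ mol / 4.456×10⁻⁴ mol photons = 0.74.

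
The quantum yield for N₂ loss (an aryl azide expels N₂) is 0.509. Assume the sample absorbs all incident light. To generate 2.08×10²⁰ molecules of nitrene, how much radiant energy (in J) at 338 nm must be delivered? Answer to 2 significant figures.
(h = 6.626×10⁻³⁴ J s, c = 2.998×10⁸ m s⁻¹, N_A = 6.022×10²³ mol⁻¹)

Product: 2.08×10²⁰ / 6.022×10²³ = 3.454×10⁻⁴ mol.
Photons that must be absorbed: 3.454×10⁻⁴ / 0.509 = 6.786×10⁻⁴ mol.
Photon energy: hc/λ = 5.877×10⁻¹⁹ J; per mole, 3.539×10⁵ J mol⁻¹.
Energy required: 6.786×10⁻⁴ × 3.539×10⁵ = 240 J.

240 J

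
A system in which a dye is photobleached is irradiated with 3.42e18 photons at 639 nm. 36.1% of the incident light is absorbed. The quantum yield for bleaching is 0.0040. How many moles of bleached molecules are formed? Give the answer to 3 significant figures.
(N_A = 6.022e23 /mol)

8.20e-9 mol

Moles of photons: 3.42e18 / 6.022e23 = 5.679e-6 mol.
Photons absorbed: 0.361 × 5.679e-6 = 2.050e-6 mol.
Product: Φ × n_abs = 0.0040 × 2.050e-6 = 8.200e-9 mol.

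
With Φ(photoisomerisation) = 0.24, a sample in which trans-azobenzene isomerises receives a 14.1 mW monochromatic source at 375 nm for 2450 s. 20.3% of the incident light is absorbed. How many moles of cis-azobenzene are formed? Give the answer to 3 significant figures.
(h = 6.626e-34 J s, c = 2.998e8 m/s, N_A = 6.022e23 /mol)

5.28e-6 mol

Photon energy at 375 nm: hc/λ = (6.626e-34)(2.998e8)/(375e-9) = 5.297e-19 J.
Energy delivered: (14.1 mW)(2450 s) = 34.55 J.
Photons incident: 34.55 / 5.297e-19 = 6.523e19, i.e. 6.523e19/6.022e23 = 1.083e-4 mol.
Photons absorbed: 0.203 × 1.083e-4 = 2.198e-5 mol.
Product: Φ × n_abs = 0.24 × 2.198e-5 = 5.275e-6 mol.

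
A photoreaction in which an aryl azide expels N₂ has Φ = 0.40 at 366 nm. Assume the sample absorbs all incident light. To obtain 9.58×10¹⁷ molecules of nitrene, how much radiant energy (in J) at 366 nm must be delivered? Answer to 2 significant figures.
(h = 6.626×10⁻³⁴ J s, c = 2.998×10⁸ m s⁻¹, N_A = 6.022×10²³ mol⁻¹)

1.3 J

Product: 9.58×10¹⁷ / 6.022×10²³ = 1.591×10⁻⁶ mol.
Photons that must be absorbed: 1.591×10⁻⁶ / 0.40 = 3.978×10⁻⁶ mol.
Photon energy: hc/λ = 5.428×10⁻¹⁹ J; per mole, 3.269×10⁵ J mol⁻¹.
Energy required: 3.978×10⁻⁶ × 3.269×10⁵ = 1.3 J.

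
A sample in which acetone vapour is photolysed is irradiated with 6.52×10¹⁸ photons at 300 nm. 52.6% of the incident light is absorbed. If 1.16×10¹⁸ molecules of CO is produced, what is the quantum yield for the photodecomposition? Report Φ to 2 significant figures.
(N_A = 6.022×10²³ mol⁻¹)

Product: 1.16×10¹⁸ / 6.022×10²³ = 1.926×10⁻⁶ mol.
Moles of photons: 6.52×10¹⁸ / 6.022×10²³ = 1.083×10⁻⁵ mol.
Photons absorbed: 0.526 × 1.083×10⁻⁵ = 5.697×10⁻⁶ mol.
Φ = 1.926×10⁻⁶ mol / 5.697×10⁻⁶ mol photons = 0.34.

Φ = 0.34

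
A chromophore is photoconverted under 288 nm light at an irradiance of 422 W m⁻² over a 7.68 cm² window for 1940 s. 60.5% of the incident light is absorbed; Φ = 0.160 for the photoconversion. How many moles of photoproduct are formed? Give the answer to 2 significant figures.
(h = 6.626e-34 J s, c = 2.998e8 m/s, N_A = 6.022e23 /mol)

Photon energy at 288 nm: hc/λ = (6.626e-34)(2.998e8)/(288e-9) = 6.897e-19 J.
Energy delivered: (422 W m⁻²)(7.68e-4 m²)(1940 s) = 628.7 J.
Photons incident: 628.7 / 6.897e-19 = 9.116e20, i.e. 9.116e20/6.022e23 = 0.001514 mol.
Photons absorbed: 0.605 × 0.001514 = 9.160e-4 mol.
Product: Φ × n_abs = 0.160 × 9.160e-4 = 1.466e-4 mol.

1.5e-4 mol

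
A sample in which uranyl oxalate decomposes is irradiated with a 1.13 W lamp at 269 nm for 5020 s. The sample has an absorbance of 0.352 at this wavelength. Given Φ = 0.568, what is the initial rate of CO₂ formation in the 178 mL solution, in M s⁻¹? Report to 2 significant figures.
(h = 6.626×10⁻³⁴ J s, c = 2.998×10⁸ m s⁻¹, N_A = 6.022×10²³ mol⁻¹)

Photon energy at 269 nm: hc/λ = (6.626×10⁻³⁴)(2.998×10⁸)/(269×10⁻⁹) = 7.385×10⁻¹⁹ J.
Energy delivered: (1.13 W)(5020 s) = 5673 J.
Photons incident: 5673 / 7.385×10⁻¹⁹ = 7.682×10²¹, i.e. 7.682×10²¹/6.022×10²³ = 0.01276 mol.
Fraction absorbed: 1 − 10^(−0.352) = 0.5554.
Photons absorbed: 0.5554 × 0.01276 = 0.007087 mol.
Product formed: 0.568 × 0.007087 = 0.004025 mol.
Rate: 0.004025 mol / (5020 s × 0.178 L) = 4.5×10⁻⁶ M s⁻¹.

4.5×10⁻⁶ M s⁻¹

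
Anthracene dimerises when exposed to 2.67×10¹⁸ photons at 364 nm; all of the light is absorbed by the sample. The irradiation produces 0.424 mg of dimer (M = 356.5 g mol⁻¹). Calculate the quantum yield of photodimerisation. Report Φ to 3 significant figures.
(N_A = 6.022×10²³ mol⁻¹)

Φ = 0.268

Product: 0.424 mg / 356.5 g mol⁻¹ = 1.189×10⁻⁶ mol.
Moles of photons: 2.67×10¹⁸ / 6.022×10²³ = 4.434×10⁻⁶ mol.
Φ = 1.189×10⁻⁶ mol / 4.434×10⁻⁶ mol photons = 0.268.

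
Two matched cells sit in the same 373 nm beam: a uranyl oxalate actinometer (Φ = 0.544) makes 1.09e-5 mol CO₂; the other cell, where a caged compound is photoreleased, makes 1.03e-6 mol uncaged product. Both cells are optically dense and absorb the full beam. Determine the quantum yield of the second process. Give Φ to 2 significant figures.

Photons absorbed by the actinometer: 1.09e-5 / 0.544 = 2.004e-5 mol.
Φ(unknown) = 1.03e-6 / 2.004e-5 = 0.051.

Φ = 0.051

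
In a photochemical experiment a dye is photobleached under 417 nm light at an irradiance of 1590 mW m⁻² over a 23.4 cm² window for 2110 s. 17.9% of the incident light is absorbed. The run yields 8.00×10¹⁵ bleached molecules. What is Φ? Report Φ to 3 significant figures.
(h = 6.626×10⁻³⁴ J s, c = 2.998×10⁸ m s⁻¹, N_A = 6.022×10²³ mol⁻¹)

Product: 8.00×10¹⁵ / 6.022×10²³ = 1.328×10⁻⁸ mol.
Photon energy at 417 nm: hc/λ = (6.626×10⁻³⁴)(2.998×10⁸)/(417×10⁻⁹) = 4.764×10⁻¹⁹ J.
Energy delivered: (1590 mW m⁻²)(23.4×10⁻⁴ m²)(2110 s) = 7.850 J.
Photons incident: 7.850 / 4.764×10⁻¹⁹ = 1.648×10¹⁹, i.e. 1.648×10¹⁹/6.022×10²³ = 2.737×10⁻⁵ mol.
Photons absorbed: 0.179 × 2.737×10⁻⁵ = 4.899×10⁻⁶ mol.
Φ = 1.328×10⁻⁸ mol / 4.899×10⁻⁶ mol photons = 0.00271.

Φ = 0.00271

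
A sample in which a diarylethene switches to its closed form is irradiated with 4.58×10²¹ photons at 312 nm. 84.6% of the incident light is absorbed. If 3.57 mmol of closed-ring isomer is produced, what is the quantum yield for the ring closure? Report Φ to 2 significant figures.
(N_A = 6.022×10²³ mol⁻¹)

Φ = 0.55

Product: 3.57 mmol = 0.00357 mol.
Moles of photons: 4.58×10²¹ / 6.022×10²³ = 0.007605 mol.
Photons absorbed: 0.846 × 0.007605 = 0.006434 mol.
Φ = 0.00357 mol / 0.006434 mol photons = 0.55.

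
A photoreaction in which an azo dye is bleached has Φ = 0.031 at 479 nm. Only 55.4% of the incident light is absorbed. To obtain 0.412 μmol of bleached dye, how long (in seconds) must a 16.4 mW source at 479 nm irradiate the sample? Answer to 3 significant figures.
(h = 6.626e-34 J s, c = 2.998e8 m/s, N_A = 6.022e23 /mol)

t ≈ 365 s

Product: 0.412 μmol = 4.12e-7 mol.
Photons that must be absorbed: 4.12e-7 / 0.031 = 1.329e-5 mol.
Incident photons needed: 1.329e-5 / 0.554 = 2.399e-5 mol.
Photon energy: hc/λ = 4.147e-19 J; per mole, 2.497e5 J mol⁻¹.
Energy required: 2.399e-5 × 2.497e5 = 5.990 J.
Time: 5.990 J / 0.0164 W = 365 s.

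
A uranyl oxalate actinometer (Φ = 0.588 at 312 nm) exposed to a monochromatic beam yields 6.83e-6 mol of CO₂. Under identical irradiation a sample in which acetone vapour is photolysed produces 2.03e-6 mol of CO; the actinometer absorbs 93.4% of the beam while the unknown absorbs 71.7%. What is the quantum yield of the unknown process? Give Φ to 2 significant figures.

Φ = 0.23

Photons absorbed by the actinometer: 6.83e-6 / 0.588 = 1.162e-5 mol.
Incident flux: 1.162e-5 / 0.934 = 1.244e-5 einstein.
Absorbed by unknown: 0.717 × 1.244e-5 = 8.919e-6 mol.
Φ(unknown) = 2.03e-6 / 8.919e-6 = 0.23.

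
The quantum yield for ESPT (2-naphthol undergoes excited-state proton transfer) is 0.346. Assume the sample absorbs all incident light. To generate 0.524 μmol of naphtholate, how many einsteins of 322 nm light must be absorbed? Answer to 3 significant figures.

Product: 0.524 μmol = 5.24×10⁻⁷ mol.
Photons that must be absorbed: 5.24×10⁻⁷ / 0.346 = 1.514×10⁻⁶ mol.

1.51×10⁻⁶ einstein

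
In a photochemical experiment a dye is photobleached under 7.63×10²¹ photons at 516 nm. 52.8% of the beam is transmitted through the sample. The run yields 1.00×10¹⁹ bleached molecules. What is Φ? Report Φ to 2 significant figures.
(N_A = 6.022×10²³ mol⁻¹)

Product: 1.00×10¹⁹ / 6.022×10²³ = 1.661×10⁻⁵ mol.
Moles of photons: 7.63×10²¹ / 6.022×10²³ = 0.01267 mol.
Fraction absorbed: 1 − 52.8/100 = 0.4720.
Photons absorbed: 0.4720 × 0.01267 = 0.005980 mol.
Φ = 1.661×10⁻⁵ mol / 0.005980 mol photons = 0.0028.

Φ = 0.0028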